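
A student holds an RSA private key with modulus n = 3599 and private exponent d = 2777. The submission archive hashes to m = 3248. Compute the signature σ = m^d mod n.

1018

m^2 ≡ 3248^2 = 10549504 ≡ 835
m^4 ≡ 835^2 = 697225 ≡ 2618
m^8 ≡ 2618^2 = 6853924 ≡ 1428
m^16 ≡ 1428^2 = 2039184 ≡ 2150
m^32 ≡ 2150^2 = 4622500 ≡ 1384
m^64 ≡ 1384^2 = 1915456 ≡ 788
m^128 ≡ 788^2 = 620944 ≡ 1916
m^256 ≡ 1916^2 = 3671056 ≡ 76
m^512 ≡ 76^2 = 5776 ≡ 2177
m^1024 ≡ 2177^2 = 4739329 ≡ 3045
m^2048 ≡ 3045^2 = 9272025 ≡ 1001
2777 = 2048 + 512 + 128 + 64 + 16 + 8 + 1, so m^2777 ≡ 1001·2177·1916·788·2150·1428·3248 ≡ 1018 (mod 3599)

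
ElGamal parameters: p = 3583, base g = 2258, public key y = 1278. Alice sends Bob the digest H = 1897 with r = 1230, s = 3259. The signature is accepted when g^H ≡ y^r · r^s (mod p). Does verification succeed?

passes

Left side g^H mod p:
Squares mod 3583: 2258^1≡2258, 2258^2≡3538, 2258^4≡2025, 2258^8≡1673, 2258^16≡606, 2258^32≡1770, 2258^64≡1358, 2258^128≡2502, 2258^256≡503, 2258^512≡2199, 2258^1024≡2134
1897 = 1024 + 512 + 256 + 64 + 32 + 8 + 1, so 2258^1897 ≡ 2134·2199·503·1358·1770·1673·2258 ≡ 888 (mod 3583)
Right side y^r · r^s mod p:
Squares mod 3583: 1278^1≡1278, 1278^2≡3019, 1278^4≡2792, 1278^8≡2239, 1278^16≡504, 1278^32≡3206, 1278^64≡2392, 1278^128≡3196, 1278^256≡2866, 1278^512≡1720, 1278^1024≡2425
1230 = 1024 + 128 + 64 + 8 + 4 + 2, so 1278^1230 ≡ 2425·3196·2392·2239·2792·3019 ≡ 2852 (mod 3583)
Squares mod 3583: 1230^1≡1230, 1230^2≡874, 1230^4≡697, 1230^8≡2104, 1230^16≡1811, 1230^32≡1276, 1230^64≡1494, 1230^128≡3410, 1230^256≡1265, 1230^512≡2207, 1230^1024≡1552, 1230^2048≡928
3259 = 2048 + 1024 + 128 + 32 + 16 + 8 + 2 + 1, so 1230^3259 ≡ 928·1552·3410·1276·1811·2104·874·1230 ≡ 2327 (mod 3583)
2852·2327 = 6636604 ≡ 888 (mod 3583)
888 ≡ 888 (mod 3583), so the signature is genuine.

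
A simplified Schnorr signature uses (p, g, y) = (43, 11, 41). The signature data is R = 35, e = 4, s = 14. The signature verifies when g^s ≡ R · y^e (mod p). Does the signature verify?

verifies

g^s mod p:
Squares mod 43: 11^1≡11, 11^2≡35, 11^4≡21, 11^8≡11
14 = 8 + 4 + 2, so 11^14 ≡ 11·21·35 ≡ 1 (mod 43)
R · y^e mod p:
Squares mod 43: 41^1≡41, 41^2≡4, 41^4≡16
41^4 ≡ 16 (mod 43)
35·16 = 560 ≡ 1 (mod 43)
1 ≡ 1 (mod 43); signature holds.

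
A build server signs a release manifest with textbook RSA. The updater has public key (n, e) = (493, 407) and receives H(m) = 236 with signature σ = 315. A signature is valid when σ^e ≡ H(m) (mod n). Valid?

no

σ^2 ≡ 315^2 = 99225 ≡ 132
σ^4 ≡ 132^2 = 17424 ≡ 169
σ^8 ≡ 169^2 = 28561 ≡ 460
σ^16 ≡ 460^2 = 211600 ≡ 103
σ^32 ≡ 103^2 = 10609 ≡ 256
σ^64 ≡ 256^2 = 65536 ≡ 460
σ^128 ≡ 460^2 = 211600 ≡ 103
σ^256 ≡ 103^2 = 10609 ≡ 256
407 = 256 + 128 + 16 + 4 + 2 + 1, so σ^407 ≡ 256·103·103·169·132·315 ≡ 257 (mod 493)
The recovered value 257 does not match the digest 236.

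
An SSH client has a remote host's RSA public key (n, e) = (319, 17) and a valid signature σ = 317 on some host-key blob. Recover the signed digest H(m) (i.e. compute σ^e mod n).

σ^2 ≡ 317^2 = 100489 ≡ 4
σ^4 ≡ 4^2 = 16
σ^8 ≡ 16^2 = 256
σ^16 ≡ 256^2 = 65536 ≡ 141
17 = 16 + 1, so σ^17 ≡ 141·317 ≡ 37 (mod 319)

37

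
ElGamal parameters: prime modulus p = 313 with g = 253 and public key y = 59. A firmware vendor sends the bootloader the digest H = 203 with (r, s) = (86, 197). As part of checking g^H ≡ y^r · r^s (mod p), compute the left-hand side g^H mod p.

223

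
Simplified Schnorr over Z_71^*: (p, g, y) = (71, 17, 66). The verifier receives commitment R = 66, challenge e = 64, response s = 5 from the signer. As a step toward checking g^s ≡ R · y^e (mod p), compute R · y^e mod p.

70

Squares mod 71: 66^1≡66, 66^2≡25, 66^4≡57, 66^8≡54, 66^16≡5, 66^32≡25, 66^64≡57
66^64 ≡ 57 (mod 71)
R · y^e ≡ 66·57 = 3762 ≡ 70 (mod 71)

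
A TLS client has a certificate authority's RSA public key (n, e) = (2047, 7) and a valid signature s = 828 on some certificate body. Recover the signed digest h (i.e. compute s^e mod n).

575

s^2 ≡ 828^2 = 685584 ≡ 1886
s^4 ≡ 1886^2 = 3556996 ≡ 1357
7 = 4 + 2 + 1, so s^7 ≡ 1357·1886·828 ≡ 575 (mod 2047)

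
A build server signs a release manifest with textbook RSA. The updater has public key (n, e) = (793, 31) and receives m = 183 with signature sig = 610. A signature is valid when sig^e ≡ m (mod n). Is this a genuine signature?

forged

Squares mod 793: sig^1≡610, sig^2≡183, sig^4≡183, sig^8≡183, sig^16≡183
31 = 16 + 8 + 4 + 2 + 1, so sig^31 ≡ 183·183·183·183·610 ≡ 610 (mod 793)
610 ≠ 183, so verification fails.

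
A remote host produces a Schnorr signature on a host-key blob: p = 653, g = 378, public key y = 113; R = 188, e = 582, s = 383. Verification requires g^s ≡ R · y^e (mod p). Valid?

no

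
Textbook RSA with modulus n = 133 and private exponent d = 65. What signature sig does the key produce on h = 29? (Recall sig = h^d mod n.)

h^2 ≡ 29^2 = 841 ≡ 43
h^4 ≡ 43^2 = 1849 ≡ 120
h^8 ≡ 120^2 = 14400 ≡ 36
h^16 ≡ 36^2 = 1296 ≡ 99
h^32 ≡ 99^2 = 9801 ≡ 92
h^64 ≡ 92^2 = 8464 ≡ 85
65 = 64 + 1, so h^65 ≡ 85·29 ≡ 71 (mod 133)

71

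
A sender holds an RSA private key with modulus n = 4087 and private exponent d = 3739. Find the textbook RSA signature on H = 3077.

174

H^3739 mod 4087 = 174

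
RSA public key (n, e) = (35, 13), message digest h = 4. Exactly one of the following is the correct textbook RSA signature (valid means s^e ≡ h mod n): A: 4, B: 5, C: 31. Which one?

Candidate A: Squares mod 35: 4^1≡4, 4^2≡16, 4^4≡11, 4^8≡16; 13 = 8 + 4 + 1, so 4^13 ≡ 16·11·4 ≡ 4 (mod 35)
  → matches h = 4
Candidate B: Squares mod 35: 5^1≡5, 5^2≡25, 5^4≡30, 5^8≡25; 13 = 8 + 4 + 1, so 5^13 ≡ 25·30·5 ≡ 5 (mod 35)
Candidate C: Squares mod 35: 31^1≡31, 31^2≡16, 31^4≡11, 31^8≡16; 13 = 8 + 4 + 1, so 31^13 ≡ 16·11·31 ≡ 31 (mod 35)

A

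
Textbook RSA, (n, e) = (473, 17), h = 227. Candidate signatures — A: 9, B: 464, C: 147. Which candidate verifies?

B

Candidate A: Squares mod 473: 9^1≡9, 9^2≡81, 9^4≡412, 9^8≡410, 9^16≡185; 17 = 16 + 1, so 9^17 ≡ 185·9 ≡ 246 (mod 473)
Candidate B: Squares mod 473: 464^1≡464, 464^2≡81, 464^4≡412, 464^8≡410, 464^16≡185; 17 = 16 + 1, so 464^17 ≡ 185·464 ≡ 227 (mod 473)
  → matches h = 227
Candidate C: Squares mod 473: 147^1≡147, 147^2≡324, 147^4≡443, 147^8≡427, 147^16≡224; 17 = 16 + 1, so 147^17 ≡ 224·147 ≡ 291 (mod 473)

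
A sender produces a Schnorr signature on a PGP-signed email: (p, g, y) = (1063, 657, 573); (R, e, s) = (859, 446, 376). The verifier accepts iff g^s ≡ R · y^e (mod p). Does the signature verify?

g^s mod p:
Squares mod 1063: 657^1≡657, 657^2≡71, 657^4≡789, 657^8≡666, 657^16≡285, 657^32≡437, 657^64≡692, 657^128≡514, 657^256≡572
376 = 256 + 64 + 32 + 16 + 8, so 657^376 ≡ 572·692·437·285·666 ≡ 218 (mod 1063)
R · y^e mod p:
Squares mod 1063: 573^1≡573, 573^2≡925, 573^4≡973, 573^8≡659, 573^16≡577, 573^32≡210, 573^64≡517, 573^128≡476, 573^256≡157
446 = 256 + 128 + 32 + 16 + 8 + 4 + 2, so 573^446 ≡ 157·476·210·577·659·973·925 ≡ 211 (mod 1063)
859·211 = 181249 ≡ 539 (mod 1063)
218 ≠ 539; the check fails.

does not verify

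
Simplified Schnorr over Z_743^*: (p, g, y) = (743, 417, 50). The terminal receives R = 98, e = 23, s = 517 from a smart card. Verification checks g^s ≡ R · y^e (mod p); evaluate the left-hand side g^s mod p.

389

417^2 = 173889 ≡ 27
417^4 ≡ 27^2 = 729
417^8 ≡ 729^2 = 531441 ≡ 196
417^16 ≡ 196^2 = 38416 ≡ 523
417^32 ≡ 523^2 = 273529 ≡ 105
417^64 ≡ 105^2 = 11025 ≡ 623
417^128 ≡ 623^2 = 388129 ≡ 283
417^256 ≡ 283^2 = 80089 ≡ 588
417^512 ≡ 588^2 = 345744 ≡ 249
517 = 512 + 4 + 1, so 417^517 ≡ 249·729·417 ≡ 389 (mod 743)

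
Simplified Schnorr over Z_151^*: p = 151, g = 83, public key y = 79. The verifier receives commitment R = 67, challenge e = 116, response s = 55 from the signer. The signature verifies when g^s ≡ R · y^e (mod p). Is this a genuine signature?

genuine

g^s mod p:
83^55 mod 151 = 132
R · y^e mod p:
79^116 mod 151 = 20
67·20 = 1340 ≡ 132 (mod 151)
132 ≡ 132 (mod 151); signature holds.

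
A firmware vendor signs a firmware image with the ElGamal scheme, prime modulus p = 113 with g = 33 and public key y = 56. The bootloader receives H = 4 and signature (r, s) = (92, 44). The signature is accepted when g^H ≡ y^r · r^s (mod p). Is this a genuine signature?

genuine

Left side g^H mod p:
Squares mod 113: 33^1≡33, 33^2≡72, 33^4≡99
33^4 ≡ 99 (mod 113)
Right side y^r · r^s mod p:
Squares mod 113: 56^1≡56, 56^2≡85, 56^4≡106, 56^8≡49, 56^16≡28, 56^32≡106, 56^64≡49
92 = 64 + 16 + 8 + 4, so 56^92 ≡ 49·28·49·106 ≡ 49 (mod 113)
Squares mod 113: 92^1≡92, 92^2≡102, 92^4≡8, 92^8≡64, 92^16≡28, 92^32≡106
44 = 32 + 8 + 4, so 92^44 ≡ 106·64·8 ≡ 32 (mod 113)
49·32 = 1568 ≡ 99 (mod 113)
99 ≡ 99 (mod 113), so the signature is genuine.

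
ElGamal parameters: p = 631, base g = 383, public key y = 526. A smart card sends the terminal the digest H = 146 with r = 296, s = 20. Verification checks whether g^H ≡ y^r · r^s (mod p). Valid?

Left side g^H mod p:
Squares mod 631: 383^1≡383, 383^2≡297, 383^4≡500, 383^8≡124, 383^16≡232, 383^32≡189, 383^64≡385, 383^128≡571
146 = 128 + 16 + 2, so 383^146 ≡ 571·232·297 ≡ 72 (mod 631)
Right side y^r · r^s mod p:
Squares mod 631: 526^1≡526, 526^2≡298, 526^4≡464, 526^8≡125, 526^16≡481, 526^32≡415, 526^64≡593, 526^128≡182, 526^256≡312
296 = 256 + 32 + 8, so 526^296 ≡ 312·415·125 ≡ 481 (mod 631)
Squares mod 631: 296^1≡296, 296^2≡538, 296^4≡446, 296^8≡151, 296^16≡85
20 = 16 + 4, so 296^20 ≡ 85·446 ≡ 50 (mod 631)
481·50 = 24050 ≡ 72 (mod 631)
72 ≡ 72 (mod 631), so the signature is genuine.

yes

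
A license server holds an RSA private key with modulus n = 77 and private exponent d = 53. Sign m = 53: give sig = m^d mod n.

m^2 ≡ 53^2 = 2809 ≡ 37
m^4 ≡ 37^2 = 1369 ≡ 60
m^8 ≡ 60^2 = 3600 ≡ 58
m^16 ≡ 58^2 = 3364 ≡ 53
m^32 ≡ 53^2 = 2809 ≡ 37
53 = 32 + 16 + 4 + 1, so m^53 ≡ 37·53·60·53 ≡ 58 (mod 77)

58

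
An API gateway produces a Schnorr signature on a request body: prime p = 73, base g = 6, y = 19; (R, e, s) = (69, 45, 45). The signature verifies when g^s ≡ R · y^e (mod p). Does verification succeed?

fails

g^s mod p:
Squares mod 73: 6^1≡6, 6^2≡36, 6^4≡55, 6^8≡32, 6^16≡2, 6^32≡4
45 = 32 + 8 + 4 + 1, so 6^45 ≡ 4·32·55·6 ≡ 46 (mod 73)
R · y^e mod p:
Squares mod 73: 19^1≡19, 19^2≡69, 19^4≡16, 19^8≡37, 19^16≡55, 19^32≡32
45 = 32 + 8 + 4 + 1, so 19^45 ≡ 32·37·16·19 ≡ 46 (mod 73)
69·46 = 3174 ≡ 35 (mod 73)
46 ≠ 35; the check fails.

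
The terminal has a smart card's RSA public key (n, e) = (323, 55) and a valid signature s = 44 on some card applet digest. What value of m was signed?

158

s^2 ≡ 44^2 = 1936 ≡ 321
s^4 ≡ 321^2 = 103041 ≡ 4
s^8 ≡ 4^2 = 16
s^16 ≡ 16^2 = 256
s^32 ≡ 256^2 = 65536 ≡ 290
55 = 32 + 16 + 4 + 2 + 1, so s^55 ≡ 290·256·4·321·44 ≡ 158 (mod 323)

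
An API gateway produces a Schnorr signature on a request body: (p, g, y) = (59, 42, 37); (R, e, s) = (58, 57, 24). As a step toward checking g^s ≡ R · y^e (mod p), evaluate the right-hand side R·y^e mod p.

Squares mod 59: 37^1≡37, 37^2≡12, 37^4≡26, 37^8≡27, 37^16≡21, 37^32≡28
57 = 32 + 16 + 8 + 1, so 37^57 ≡ 28·21·27·37 ≡ 8 (mod 59)
R · y^e ≡ 58·8 = 464 ≡ 51 (mod 59)

51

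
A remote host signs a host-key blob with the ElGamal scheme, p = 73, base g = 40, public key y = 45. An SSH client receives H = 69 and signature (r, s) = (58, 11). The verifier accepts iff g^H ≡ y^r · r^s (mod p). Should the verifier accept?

reject

Left side g^H mod p:
Squares mod 73: 40^1≡40, 40^2≡67, 40^4≡36, 40^8≡55, 40^16≡32, 40^32≡2, 40^64≡4
69 = 64 + 4 + 1, so 40^69 ≡ 4·36·40 ≡ 66 (mod 73)
Right side y^r · r^s mod p:
Squares mod 73: 45^1≡45, 45^2≡54, 45^4≡69, 45^8≡16, 45^16≡37, 45^32≡55
58 = 32 + 16 + 8 + 2, so 45^58 ≡ 55·37·16·54 ≡ 35 (mod 73)
Squares mod 73: 58^1≡58, 58^2≡6, 58^4≡36, 58^8≡55
11 = 8 + 2 + 1, so 58^11 ≡ 55·6·58 ≡ 14 (mod 73)
35·14 = 490 ≡ 52 (mod 73)
66 ≠ 52, so verification fails.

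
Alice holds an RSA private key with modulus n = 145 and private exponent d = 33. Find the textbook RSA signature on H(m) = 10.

95

Squares mod 145: (H(m))^1≡10, (H(m))^2≡100, (H(m))^4≡140, (H(m))^8≡25, (H(m))^16≡45, (H(m))^32≡140
33 = 32 + 1, so (H(m))^33 ≡ 140·10 ≡ 95 (mod 145)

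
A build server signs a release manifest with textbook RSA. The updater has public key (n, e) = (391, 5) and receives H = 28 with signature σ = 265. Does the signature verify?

does not verify

σ^2 ≡ 265^2 = 70225 ≡ 236
σ^4 ≡ 236^2 = 55696 ≡ 174
5 = 4 + 1, so σ^5 ≡ 174·265 ≡ 363 (mod 391)
363 ≠ 28, so verification fails.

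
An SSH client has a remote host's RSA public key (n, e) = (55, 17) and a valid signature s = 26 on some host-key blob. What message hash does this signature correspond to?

s^2 ≡ 26^2 = 676 ≡ 16
s^4 ≡ 16^2 = 256 ≡ 36
s^8 ≡ 36^2 = 1296 ≡ 31
s^16 ≡ 31^2 = 961 ≡ 26
17 = 16 + 1, so s^17 ≡ 26·26 ≡ 16 (mod 55)

16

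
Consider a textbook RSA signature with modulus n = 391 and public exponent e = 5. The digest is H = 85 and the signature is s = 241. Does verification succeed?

fails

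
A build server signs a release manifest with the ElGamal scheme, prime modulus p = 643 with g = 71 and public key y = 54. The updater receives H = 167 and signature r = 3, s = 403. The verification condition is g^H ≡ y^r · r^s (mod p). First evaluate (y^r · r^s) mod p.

180

54^2 = 2916 ≡ 344
3 = 2 + 1, so 54^3 ≡ 344·54 ≡ 572 (mod 643)
3^2 = 9
3^4 ≡ 9^2 = 81
3^8 ≡ 81^2 = 6561 ≡ 131
3^16 ≡ 131^2 = 17161 ≡ 443
3^32 ≡ 443^2 = 196249 ≡ 134
3^64 ≡ 134^2 = 17956 ≡ 595
3^128 ≡ 595^2 = 354025 ≡ 375
3^256 ≡ 375^2 = 140625 ≡ 451
403 = 256 + 128 + 16 + 2 + 1, so 3^403 ≡ 451·375·443·9·3 ≡ 405 (mod 643)
y^r · r^s ≡ 572·405 = 231660 ≡ 180 (mod 643)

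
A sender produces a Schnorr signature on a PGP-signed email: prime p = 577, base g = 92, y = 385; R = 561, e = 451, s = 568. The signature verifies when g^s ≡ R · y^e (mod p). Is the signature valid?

invalid

g^s mod p:
Squares mod 577: 92^1≡92, 92^2≡386, 92^4≡130, 92^8≡167, 92^16≡193, 92^32≡321, 92^64≡335, 92^128≡287, 92^256≡435, 92^512≡546
568 = 512 + 32 + 16 + 8, so 92^568 ≡ 546·321·193·167 ≡ 539 (mod 577)
R · y^e mod p:
Squares mod 577: 385^1≡385, 385^2≡513, 385^4≡57, 385^8≡364, 385^16≡363, 385^32≡213, 385^64≡363, 385^128≡213, 385^256≡363
451 = 256 + 128 + 64 + 2 + 1, so 385^451 ≡ 363·213·363·513·385 ≡ 334 (mod 577)
561·334 = 187374 ≡ 426 (mod 577)
539 ≠ 426; the check fails.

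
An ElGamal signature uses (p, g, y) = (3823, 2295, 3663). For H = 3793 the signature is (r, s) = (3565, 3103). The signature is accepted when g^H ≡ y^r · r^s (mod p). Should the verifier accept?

Left side g^H mod p:
2295^3793 mod 3823 = 1619
Right side y^r · r^s mod p:
3663^3565 mod 3823 = 2662
3565^3103 mod 3823 = 2949
2662·2949 = 7850238 ≡ 1619 (mod 3823)
1619 ≡ 1619 (mod 3823), so the signature is genuine.

accept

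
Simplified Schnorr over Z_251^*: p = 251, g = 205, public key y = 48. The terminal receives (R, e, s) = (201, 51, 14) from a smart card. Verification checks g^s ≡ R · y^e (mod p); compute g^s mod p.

Squares mod 251: 205^1≡205, 205^2≡108, 205^4≡118, 205^8≡119
14 = 8 + 4 + 2, so 205^14 ≡ 119·118·108 ≡ 245 (mod 251)

245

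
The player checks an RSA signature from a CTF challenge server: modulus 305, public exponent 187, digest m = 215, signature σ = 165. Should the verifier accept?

reject

Squares mod 305: σ^1≡165, σ^2≡80, σ^4≡300, σ^8≡25, σ^16≡15, σ^32≡225, σ^64≡300, σ^128≡25
187 = 128 + 32 + 16 + 8 + 2 + 1, so σ^187 ≡ 25·225·15·25·80·165 ≡ 185 (mod 305)
σ^187 mod 305 = 185, but m = 215.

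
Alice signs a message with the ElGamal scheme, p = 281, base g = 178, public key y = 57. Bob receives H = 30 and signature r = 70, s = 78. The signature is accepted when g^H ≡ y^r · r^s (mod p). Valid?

Left side g^H mod p:
178^30 mod 281 = 28
Right side y^r · r^s mod p:
57^70 mod 281 = 280
70^78 mod 281 = 58
280·58 = 16240 ≡ 223 (mod 281)
28 ≠ 223, so verification fails.

no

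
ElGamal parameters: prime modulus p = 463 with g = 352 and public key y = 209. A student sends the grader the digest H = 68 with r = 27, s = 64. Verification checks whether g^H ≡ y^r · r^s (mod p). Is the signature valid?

valid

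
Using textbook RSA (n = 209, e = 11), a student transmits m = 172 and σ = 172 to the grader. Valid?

yes

σ^11 mod 209 = 172
σ^11 mod 209 = 172 matches m.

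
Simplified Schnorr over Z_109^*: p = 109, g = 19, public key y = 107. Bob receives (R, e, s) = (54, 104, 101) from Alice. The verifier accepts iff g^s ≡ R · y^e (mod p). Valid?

no

g^s mod p:
Squares mod 109: 19^1≡19, 19^2≡34, 19^4≡66, 19^8≡105, 19^16≡16, 19^32≡38, 19^64≡27
101 = 64 + 32 + 4 + 1, so 19^101 ≡ 27·38·66·19 ≡ 77 (mod 109)
R · y^e mod p:
Squares mod 109: 107^1≡107, 107^2≡4, 107^4≡16, 107^8≡38, 107^16≡27, 107^32≡75, 107^64≡66
104 = 64 + 32 + 8, so 107^104 ≡ 66·75·38 ≡ 75 (mod 109)
54·75 = 4050 ≡ 17 (mod 109)
77 ≠ 17; the check fails.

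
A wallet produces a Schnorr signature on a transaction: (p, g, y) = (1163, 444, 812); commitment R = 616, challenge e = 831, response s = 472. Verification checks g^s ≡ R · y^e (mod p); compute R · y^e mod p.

102

812^2 = 659344 ≡ 1086
812^4 ≡ 1086^2 = 1179396 ≡ 114
812^8 ≡ 114^2 = 12996 ≡ 203
812^16 ≡ 203^2 = 41209 ≡ 504
812^32 ≡ 504^2 = 254016 ≡ 482
812^64 ≡ 482^2 = 232324 ≡ 887
812^128 ≡ 887^2 = 786769 ≡ 581
812^256 ≡ 581^2 = 337561 ≡ 291
812^512 ≡ 291^2 = 84681 ≡ 945
831 = 512 + 256 + 32 + 16 + 8 + 4 + 2 + 1, so 812^831 ≡ 945·291·482·504·203·114·1086·812 ≡ 812 (mod 1163)
R · y^e ≡ 616·812 = 500192 ≡ 102 (mod 1163)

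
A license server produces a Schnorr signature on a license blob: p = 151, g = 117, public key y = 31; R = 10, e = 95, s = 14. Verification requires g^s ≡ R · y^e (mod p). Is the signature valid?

g^s mod p:
117^14 mod 151 = 144
R · y^e mod p:
31^95 mod 151 = 105
10·105 = 1050 ≡ 144 (mod 151)
144 ≡ 144 (mod 151); signature holds.

valid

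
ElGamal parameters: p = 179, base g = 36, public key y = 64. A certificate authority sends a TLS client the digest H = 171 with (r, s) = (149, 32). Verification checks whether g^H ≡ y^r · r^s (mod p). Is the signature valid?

Left side g^H mod p:
36^2 = 1296 ≡ 43
36^4 ≡ 43^2 = 1849 ≡ 59
36^8 ≡ 59^2 = 3481 ≡ 80
36^16 ≡ 80^2 = 6400 ≡ 135
36^32 ≡ 135^2 = 18225 ≡ 146
36^64 ≡ 146^2 = 21316 ≡ 15
36^128 ≡ 15^2 = 225 ≡ 46
171 = 128 + 32 + 8 + 2 + 1, so 36^171 ≡ 46·146·80·43·36 ≡ 81 (mod 179)
Right side y^r · r^s mod p:
64^2 = 4096 ≡ 158
64^4 ≡ 158^2 = 24964 ≡ 83
64^8 ≡ 83^2 = 6889 ≡ 87
64^16 ≡ 87^2 = 7569 ≡ 51
64^32 ≡ 51^2 = 2601 ≡ 95
64^64 ≡ 95^2 = 9025 ≡ 75
64^128 ≡ 75^2 = 5625 ≡ 76
149 = 128 + 16 + 4 + 1, so 64^149 ≡ 76·51·83·64 ≡ 16 (mod 179)
149^2 = 22201 ≡ 5
149^4 ≡ 5^2 = 25
149^8 ≡ 25^2 = 625 ≡ 88
149^16 ≡ 88^2 = 7744 ≡ 47
149^32 ≡ 47^2 = 2209 ≡ 61
16·61 = 976 ≡ 81 (mod 179)
81 ≡ 81 (mod 179), so the signature is genuine.

valid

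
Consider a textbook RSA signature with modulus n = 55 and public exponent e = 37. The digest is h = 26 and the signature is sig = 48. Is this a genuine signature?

sig^2 ≡ 48^2 = 2304 ≡ 49
sig^4 ≡ 49^2 = 2401 ≡ 36
sig^8 ≡ 36^2 = 1296 ≡ 31
sig^16 ≡ 31^2 = 961 ≡ 26
sig^32 ≡ 26^2 = 676 ≡ 16
37 = 32 + 4 + 1, so sig^37 ≡ 16·36·48 ≡ 38 (mod 55)
sig^37 mod 55 = 38, but h = 26.

forged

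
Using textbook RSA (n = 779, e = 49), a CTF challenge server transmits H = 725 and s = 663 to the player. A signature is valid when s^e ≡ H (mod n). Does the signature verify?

s^2 ≡ 663^2 = 439569 ≡ 213
s^4 ≡ 213^2 = 45369 ≡ 187
s^8 ≡ 187^2 = 34969 ≡ 693
s^16 ≡ 693^2 = 480249 ≡ 385
s^32 ≡ 385^2 = 148225 ≡ 215
49 = 32 + 16 + 1, so s^49 ≡ 215·385·663 ≡ 54 (mod 779)
54 ≠ 725, so verification fails.

does not verify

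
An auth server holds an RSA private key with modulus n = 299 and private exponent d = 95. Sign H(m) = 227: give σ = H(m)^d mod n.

(H(m))^2 ≡ 227^2 = 51529 ≡ 101
(H(m))^4 ≡ 101^2 = 10201 ≡ 35
(H(m))^8 ≡ 35^2 = 1225 ≡ 29
(H(m))^16 ≡ 29^2 = 841 ≡ 243
(H(m))^32 ≡ 243^2 = 59049 ≡ 146
(H(m))^64 ≡ 146^2 = 21316 ≡ 87
95 = 64 + 16 + 8 + 4 + 2 + 1, so (H(m))^95 ≡ 87·243·29·35·101·227 ≡ 297 (mod 299)

297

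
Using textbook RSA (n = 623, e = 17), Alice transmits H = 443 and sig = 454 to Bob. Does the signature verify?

does not verify

Squares mod 623: sig^1≡454, sig^2≡526, sig^4≡64, sig^8≡358, sig^16≡449
17 = 16 + 1, so sig^17 ≡ 449·454 ≡ 125 (mod 623)
125 ≠ 443, so verification fails.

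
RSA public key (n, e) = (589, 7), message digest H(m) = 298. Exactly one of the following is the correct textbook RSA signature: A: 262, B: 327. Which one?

A

Candidate A: Squares mod 589: 262^1≡262, 262^2≡320, 262^4≡503; 7 = 4 + 2 + 1, so 262^7 ≡ 503·320·262 ≡ 298 (mod 589)
  → matches H(m) = 298
Candidate B: Squares mod 589: 327^1≡327, 327^2≡320, 327^4≡503; 7 = 4 + 2 + 1, so 327^7 ≡ 503·320·327 ≡ 291 (mod 589)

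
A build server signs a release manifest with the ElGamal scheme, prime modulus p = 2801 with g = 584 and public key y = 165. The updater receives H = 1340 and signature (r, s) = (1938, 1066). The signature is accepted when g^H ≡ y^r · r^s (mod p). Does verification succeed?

passes

Left side g^H mod p:
584^2 = 341056 ≡ 2135
584^4 ≡ 2135^2 = 4558225 ≡ 998
584^8 ≡ 998^2 = 996004 ≡ 1649
584^16 ≡ 1649^2 = 2719201 ≡ 2231
584^32 ≡ 2231^2 = 4977361 ≡ 2785
584^64 ≡ 2785^2 = 7756225 ≡ 256
584^128 ≡ 256^2 = 65536 ≡ 1113
584^256 ≡ 1113^2 = 1238769 ≡ 727
584^512 ≡ 727^2 = 528529 ≡ 1941
584^1024 ≡ 1941^2 = 3767481 ≡ 136
1340 = 1024 + 256 + 32 + 16 + 8 + 4, so 584^1340 ≡ 136·727·2785·2231·1649·998 ≡ 2039 (mod 2801)
Right side y^r · r^s mod p:
165^2 = 27225 ≡ 2016
165^4 ≡ 2016^2 = 4064256 ≡ 5
165^8 ≡ 5^2 = 25
165^16 ≡ 25^2 = 625
165^32 ≡ 625^2 = 390625 ≡ 1286
165^64 ≡ 1286^2 = 1653796 ≡ 1206
165^128 ≡ 1206^2 = 1454436 ≡ 717
165^256 ≡ 717^2 = 514089 ≡ 1506
165^512 ≡ 1506^2 = 2268036 ≡ 2027
165^1024 ≡ 2027^2 = 4108729 ≡ 2463
1938 = 1024 + 512 + 256 + 128 + 16 + 2, so 165^1938 ≡ 2463·2027·1506·717·625·2016 ≡ 1992 (mod 2801)
1938^2 = 3755844 ≡ 2504
1938^4 ≡ 2504^2 = 6270016 ≡ 1378
1938^8 ≡ 1378^2 = 1898884 ≡ 2607
1938^16 ≡ 2607^2 = 6796449 ≡ 1223
1938^32 ≡ 1223^2 = 1495729 ≡ 2796
1938^64 ≡ 2796^2 = 7817616 ≡ 25
1938^128 ≡ 25^2 = 625
1938^256 ≡ 625^2 = 390625 ≡ 1286
1938^512 ≡ 1286^2 = 1653796 ≡ 1206
1938^1024 ≡ 1206^2 = 1454436 ≡ 717
1066 = 1024 + 32 + 8 + 2, so 1938^1066 ≡ 717·2796·2607·2504 ≡ 2016 (mod 2801)
1992·2016 = 4015872 ≡ 2039 (mod 2801)
2039 ≡ 2039 (mod 2801), so the signature is genuine.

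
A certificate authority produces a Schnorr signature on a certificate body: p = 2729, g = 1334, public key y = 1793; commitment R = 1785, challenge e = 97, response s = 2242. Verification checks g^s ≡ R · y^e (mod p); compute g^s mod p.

2087

1334^2 = 1779556 ≡ 248
1334^4 ≡ 248^2 = 61504 ≡ 1466
1334^8 ≡ 1466^2 = 2149156 ≡ 1433
1334^16 ≡ 1433^2 = 2053489 ≡ 1281
1334^32 ≡ 1281^2 = 1640961 ≡ 832
1334^64 ≡ 832^2 = 692224 ≡ 1787
1334^128 ≡ 1787^2 = 3193369 ≡ 439
1334^256 ≡ 439^2 = 192721 ≡ 1691
1334^512 ≡ 1691^2 = 2859481 ≡ 2218
1334^1024 ≡ 2218^2 = 4919524 ≡ 1866
1334^2048 ≡ 1866^2 = 3481956 ≡ 2481
2242 = 2048 + 128 + 64 + 2, so 1334^2242 ≡ 2481·439·1787·248 ≡ 2087 (mod 2729)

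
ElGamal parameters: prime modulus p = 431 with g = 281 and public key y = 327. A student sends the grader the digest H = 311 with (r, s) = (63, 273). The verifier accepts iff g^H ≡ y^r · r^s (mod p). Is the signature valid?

Left side g^H mod p:
Squares mod 431: 281^1≡281, 281^2≡88, 281^4≡417, 281^8≡196, 281^16≡57, 281^32≡232, 281^64≡380, 281^128≡15, 281^256≡225
311 = 256 + 32 + 16 + 4 + 2 + 1, so 281^311 ≡ 225·232·57·417·88·281 ≡ 195 (mod 431)
Right side y^r · r^s mod p:
Squares mod 431: 327^1≡327, 327^2≡41, 327^4≡388, 327^8≡125, 327^16≡109, 327^32≡244
63 = 32 + 16 + 8 + 4 + 2 + 1, so 327^63 ≡ 244·109·125·388·41·327 ≡ 389 (mod 431)
Squares mod 431: 63^1≡63, 63^2≡90, 63^4≡342, 63^8≡163, 63^16≡278, 63^32≡135, 63^64≡123, 63^128≡44, 63^256≡212
273 = 256 + 16 + 1, so 63^273 ≡ 212·278·63 ≡ 334 (mod 431)
389·334 = 129926 ≡ 195 (mod 431)
195 ≡ 195 (mod 431), so the signature is genuine.

valid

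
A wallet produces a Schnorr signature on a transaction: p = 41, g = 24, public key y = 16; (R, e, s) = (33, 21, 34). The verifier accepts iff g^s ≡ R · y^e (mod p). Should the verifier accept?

g^s mod p:
24^2 = 576 ≡ 2
24^4 ≡ 2^2 = 4
24^8 ≡ 4^2 = 16
24^16 ≡ 16^2 = 256 ≡ 10
24^32 ≡ 10^2 = 100 ≡ 18
34 = 32 + 2, so 24^34 ≡ 18·2 ≡ 36 (mod 41)
R · y^e mod p:
16^2 = 256 ≡ 10
16^4 ≡ 10^2 = 100 ≡ 18
16^8 ≡ 18^2 = 324 ≡ 37
16^16 ≡ 37^2 = 1369 ≡ 16
21 = 16 + 4 + 1, so 16^21 ≡ 16·18·16 ≡ 16 (mod 41)
33·16 = 528 ≡ 36 (mod 41)
36 ≡ 36 (mod 41); signature holds.

accept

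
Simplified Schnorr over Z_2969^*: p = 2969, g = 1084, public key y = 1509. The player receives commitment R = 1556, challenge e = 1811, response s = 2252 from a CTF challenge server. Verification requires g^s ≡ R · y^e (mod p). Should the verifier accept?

g^s mod p:
1084^2252 mod 2969 = 1069
R · y^e mod p:
1509^1811 mod 2969 = 951
1556·951 = 1479756 ≡ 1194 (mod 2969)
1069 ≠ 1194; the check fails.

reject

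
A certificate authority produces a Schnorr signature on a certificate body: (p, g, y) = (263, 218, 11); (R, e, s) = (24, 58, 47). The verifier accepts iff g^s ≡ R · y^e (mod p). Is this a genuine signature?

forged

g^s mod p:
Squares mod 263: 218^1≡218, 218^2≡184, 218^4≡192, 218^8≡44, 218^16≡95, 218^32≡83
47 = 32 + 8 + 4 + 2 + 1, so 218^47 ≡ 83·44·192·184·218 ≡ 117 (mod 263)
R · y^e mod p:
Squares mod 263: 11^1≡11, 11^2≡121, 11^4≡176, 11^8≡205, 11^16≡208, 11^32≡132
58 = 32 + 16 + 8 + 2, so 11^58 ≡ 132·208·205·121 ≡ 216 (mod 263)
24·216 = 5184 ≡ 187 (mod 263)
117 ≠ 187; the check fails.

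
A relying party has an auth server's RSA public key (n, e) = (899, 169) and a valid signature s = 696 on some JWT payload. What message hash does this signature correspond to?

Squares mod 899: s^1≡696, s^2≡754, s^4≡348, s^8≡638, s^16≡696, s^32≡754, s^64≡348, s^128≡638
169 = 128 + 32 + 8 + 1, so s^169 ≡ 638·754·638·696 ≡ 348 (mod 899)

348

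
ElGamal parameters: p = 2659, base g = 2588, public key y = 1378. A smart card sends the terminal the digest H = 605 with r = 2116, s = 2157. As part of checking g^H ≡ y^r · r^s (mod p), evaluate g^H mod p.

2359

Squares mod 2659: 2588^1≡2588, 2588^2≡2382, 2588^4≡2277, 2588^8≡2338, 2588^16≡1999, 2588^32≡2183, 2588^64≡561, 2588^128≡959, 2588^256≡2326, 2588^512≡1870
605 = 512 + 64 + 16 + 8 + 4 + 1, so 2588^605 ≡ 1870·561·1999·2338·2277·2588 ≡ 2359 (mod 2659)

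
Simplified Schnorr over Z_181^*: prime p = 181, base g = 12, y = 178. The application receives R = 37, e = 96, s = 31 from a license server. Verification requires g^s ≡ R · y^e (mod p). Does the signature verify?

g^s mod p:
Squares mod 181: 12^1≡12, 12^2≡144, 12^4≡102, 12^8≡87, 12^16≡148
31 = 16 + 8 + 4 + 2 + 1, so 12^31 ≡ 148·87·102·144·12 ≡ 136 (mod 181)
R · y^e mod p:
Squares mod 181: 178^1≡178, 178^2≡9, 178^4≡81, 178^8≡45, 178^16≡34, 178^32≡70, 178^64≡13
96 = 64 + 32, so 178^96 ≡ 13·70 ≡ 5 (mod 181)
37·5 = 185 ≡ 4 (mod 181)
136 ≠ 4; the check fails.

does not verify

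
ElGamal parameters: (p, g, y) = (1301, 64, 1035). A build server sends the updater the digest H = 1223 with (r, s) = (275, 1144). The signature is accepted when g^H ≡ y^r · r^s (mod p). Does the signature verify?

Left side g^H mod p:
Squares mod 1301: 64^1≡64, 64^2≡193, 64^4≡821, 64^8≡123, 64^16≡818, 64^32≡410, 64^64≡271, 64^128≡585, 64^256≡62, 64^512≡1242, 64^1024≡879
1223 = 1024 + 128 + 64 + 4 + 2 + 1, so 64^1223 ≡ 879·585·271·821·193·64 ≡ 137 (mod 1301)
Right side y^r · r^s mod p:
Squares mod 1301: 1035^1≡1035, 1035^2≡502, 1035^4≡911, 1035^8≡1184, 1035^16≡679, 1035^32≡487, 1035^64≡387, 1035^128≡154, 1035^256≡298
275 = 256 + 16 + 2 + 1, so 1035^275 ≡ 298·679·502·1035 ≡ 929 (mod 1301)
Squares mod 1301: 275^1≡275, 275^2≡167, 275^4≡568, 275^8≡1277, 275^16≡576, 275^32≡21, 275^64≡441, 275^128≡632, 275^256≡17, 275^512≡289, 275^1024≡257
1144 = 1024 + 64 + 32 + 16 + 8, so 275^1144 ≡ 257·441·21·576·1277 ≡ 171 (mod 1301)
929·171 = 158859 ≡ 137 (mod 1301)
137 ≡ 137 (mod 1301), so the signature is genuine.

verifies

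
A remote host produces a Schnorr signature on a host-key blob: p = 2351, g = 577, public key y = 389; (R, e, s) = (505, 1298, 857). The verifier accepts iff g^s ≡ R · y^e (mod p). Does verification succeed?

g^s mod p:
577^2 = 332929 ≡ 1438
577^4 ≡ 1438^2 = 2067844 ≡ 1315
577^8 ≡ 1315^2 = 1729225 ≡ 1240
577^16 ≡ 1240^2 = 1537600 ≡ 46
577^32 ≡ 46^2 = 2116
577^64 ≡ 2116^2 = 4477456 ≡ 1152
577^128 ≡ 1152^2 = 1327104 ≡ 1140
577^256 ≡ 1140^2 = 1299600 ≡ 1848
577^512 ≡ 1848^2 = 3415104 ≡ 1452
857 = 512 + 256 + 64 + 16 + 8 + 1, so 577^857 ≡ 1452·1848·1152·46·1240·577 ≡ 1001 (mod 2351)
R · y^e mod p:
389^2 = 151321 ≡ 857
389^4 ≡ 857^2 = 734449 ≡ 937
389^8 ≡ 937^2 = 877969 ≡ 1046
389^16 ≡ 1046^2 = 1094116 ≡ 901
389^32 ≡ 901^2 = 811801 ≡ 706
389^64 ≡ 706^2 = 498436 ≡ 24
389^128 ≡ 24^2 = 576
389^256 ≡ 576^2 = 331776 ≡ 285
389^512 ≡ 285^2 = 81225 ≡ 1291
389^1024 ≡ 1291^2 = 1666681 ≡ 2173
1298 = 1024 + 256 + 16 + 2, so 389^1298 ≡ 2173·285·901·857 ≡ 434 (mod 2351)
505·434 = 219170 ≡ 527 (mod 2351)
1001 ≠ 527; the check fails.

fails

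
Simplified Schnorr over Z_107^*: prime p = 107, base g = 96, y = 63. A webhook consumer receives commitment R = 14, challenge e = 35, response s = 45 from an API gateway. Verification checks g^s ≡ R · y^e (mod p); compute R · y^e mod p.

Squares mod 107: 63^1≡63, 63^2≡10, 63^4≡100, 63^8≡49, 63^16≡47, 63^32≡69
35 = 32 + 2 + 1, so 63^35 ≡ 69·10·63 ≡ 28 (mod 107)
R · y^e ≡ 14·28 = 392 ≡ 71 (mod 107)

71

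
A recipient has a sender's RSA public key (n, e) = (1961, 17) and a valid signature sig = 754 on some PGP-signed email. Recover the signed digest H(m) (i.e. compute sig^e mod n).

140

sig^17 mod 1961 = 140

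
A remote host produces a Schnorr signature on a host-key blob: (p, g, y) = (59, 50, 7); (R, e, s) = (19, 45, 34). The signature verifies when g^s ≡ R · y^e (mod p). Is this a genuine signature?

g^s mod p:
50^34 mod 59 = 49
R · y^e mod p:
7^45 mod 59 = 15
19·15 = 285 ≡ 49 (mod 59)
49 ≡ 49 (mod 59); signature holds.

genuine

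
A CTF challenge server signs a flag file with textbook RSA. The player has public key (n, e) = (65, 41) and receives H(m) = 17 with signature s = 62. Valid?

Squares mod 65: s^1≡62, s^2≡9, s^4≡16, s^8≡61, s^16≡16, s^32≡61
41 = 32 + 8 + 1, so s^41 ≡ 61·61·62 ≡ 17 (mod 65)
Since 17 equals the digest 17, verification succeeds.

yes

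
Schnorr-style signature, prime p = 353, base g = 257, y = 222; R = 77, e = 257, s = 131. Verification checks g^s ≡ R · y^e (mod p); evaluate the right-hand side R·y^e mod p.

163

222^2 = 49284 ≡ 217
222^4 ≡ 217^2 = 47089 ≡ 140
222^8 ≡ 140^2 = 19600 ≡ 185
222^16 ≡ 185^2 = 34225 ≡ 337
222^32 ≡ 337^2 = 113569 ≡ 256
222^64 ≡ 256^2 = 65536 ≡ 231
222^128 ≡ 231^2 = 53361 ≡ 58
222^256 ≡ 58^2 = 3364 ≡ 187
257 = 256 + 1, so 222^257 ≡ 187·222 ≡ 213 (mod 353)
R · y^e ≡ 77·213 = 16401 ≡ 163 (mod 353)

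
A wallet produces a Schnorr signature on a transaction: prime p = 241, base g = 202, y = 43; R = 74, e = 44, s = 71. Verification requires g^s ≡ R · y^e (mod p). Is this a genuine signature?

genuine

g^s mod p:
202^2 = 40804 ≡ 75
202^4 ≡ 75^2 = 5625 ≡ 82
202^8 ≡ 82^2 = 6724 ≡ 217
202^16 ≡ 217^2 = 47089 ≡ 94
202^32 ≡ 94^2 = 8836 ≡ 160
202^64 ≡ 160^2 = 25600 ≡ 54
71 = 64 + 4 + 2 + 1, so 202^71 ≡ 54·82·75·202 ≡ 163 (mod 241)
R · y^e mod p:
43^2 = 1849 ≡ 162
43^4 ≡ 162^2 = 26244 ≡ 216
43^8 ≡ 216^2 = 46656 ≡ 143
43^16 ≡ 143^2 = 20449 ≡ 205
43^32 ≡ 205^2 = 42025 ≡ 91
44 = 32 + 8 + 4, so 43^44 ≡ 91·143·216 ≡ 25 (mod 241)
74·25 = 1850 ≡ 163 (mod 241)
163 ≡ 163 (mod 241); signature holds.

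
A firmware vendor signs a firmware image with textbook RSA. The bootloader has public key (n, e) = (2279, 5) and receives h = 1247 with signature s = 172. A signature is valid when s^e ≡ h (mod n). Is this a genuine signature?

genuine

s^2 ≡ 172^2 = 29584 ≡ 2236
s^4 ≡ 2236^2 = 4999696 ≡ 1849
5 = 4 + 1, so s^5 ≡ 1849·172 ≡ 1247 (mod 2279)
s^5 mod 2279 = 1247 matches h.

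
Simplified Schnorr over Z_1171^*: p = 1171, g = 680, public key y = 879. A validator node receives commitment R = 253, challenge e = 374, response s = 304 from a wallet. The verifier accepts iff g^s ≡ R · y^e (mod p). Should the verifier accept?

reject

g^s mod p:
Squares mod 1171: 680^1≡680, 680^2≡1026, 680^4≡1118, 680^8≡467, 680^16≡283, 680^32≡461, 680^64≡570, 680^128≡533, 680^256≡707
304 = 256 + 32 + 16, so 680^304 ≡ 707·461·283 ≡ 13 (mod 1171)
R · y^e mod p:
Squares mod 1171: 879^1≡879, 879^2≡952, 879^4≡1121, 879^8≡158, 879^16≡373, 879^32≡951, 879^64≡389, 879^128≡262, 879^256≡726
374 = 256 + 64 + 32 + 16 + 4 + 2, so 879^374 ≡ 726·389·951·373·1121·952 ≡ 653 (mod 1171)
253·653 = 165209 ≡ 98 (mod 1171)
13 ≠ 98; the check fails.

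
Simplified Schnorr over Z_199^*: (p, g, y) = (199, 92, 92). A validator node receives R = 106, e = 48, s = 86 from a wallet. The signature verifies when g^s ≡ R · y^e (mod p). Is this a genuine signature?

g^s mod p:
92^2 = 8464 ≡ 106
92^4 ≡ 106^2 = 11236 ≡ 92
92^8 ≡ 92^2 = 8464 ≡ 106
92^16 ≡ 106^2 = 11236 ≡ 92
92^32 ≡ 92^2 = 8464 ≡ 106
92^64 ≡ 106^2 = 11236 ≡ 92
86 = 64 + 16 + 4 + 2, so 92^86 ≡ 92·92·92·106 ≡ 106 (mod 199)
R · y^e mod p:
92^2 = 8464 ≡ 106
92^4 ≡ 106^2 = 11236 ≡ 92
92^8 ≡ 92^2 = 8464 ≡ 106
92^16 ≡ 106^2 = 11236 ≡ 92
92^32 ≡ 92^2 = 8464 ≡ 106
48 = 32 + 16, so 92^48 ≡ 106·92 ≡ 1 (mod 199)
106·1 = 106 ≡ 106 (mod 199)
106 ≡ 106 (mod 199); signature holds.

genuine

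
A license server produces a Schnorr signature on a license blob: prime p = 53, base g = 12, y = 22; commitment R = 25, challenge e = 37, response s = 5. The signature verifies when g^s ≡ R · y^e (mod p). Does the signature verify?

g^s mod p:
Squares mod 53: 12^1≡12, 12^2≡38, 12^4≡13
5 = 4 + 1, so 12^5 ≡ 13·12 ≡ 50 (mod 53)
R · y^e mod p:
Squares mod 53: 22^1≡22, 22^2≡7, 22^4≡49, 22^8≡16, 22^16≡44, 22^32≡28
37 = 32 + 4 + 1, so 22^37 ≡ 28·49·22 ≡ 27 (mod 53)
25·27 = 675 ≡ 39 (mod 53)
50 ≠ 39; the check fails.

does not verify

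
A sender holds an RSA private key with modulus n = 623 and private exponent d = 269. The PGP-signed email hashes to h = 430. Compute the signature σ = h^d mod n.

h^2 ≡ 430^2 = 184900 ≡ 492
h^4 ≡ 492^2 = 242064 ≡ 340
h^8 ≡ 340^2 = 115600 ≡ 345
h^16 ≡ 345^2 = 119025 ≡ 32
h^32 ≡ 32^2 = 1024 ≡ 401
h^64 ≡ 401^2 = 160801 ≡ 67
h^128 ≡ 67^2 = 4489 ≡ 128
h^256 ≡ 128^2 = 16384 ≡ 186
269 = 256 + 8 + 4 + 1, so h^269 ≡ 186·345·340·430 ≡ 418 (mod 623)

418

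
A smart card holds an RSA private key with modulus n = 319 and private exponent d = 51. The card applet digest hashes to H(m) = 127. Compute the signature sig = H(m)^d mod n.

259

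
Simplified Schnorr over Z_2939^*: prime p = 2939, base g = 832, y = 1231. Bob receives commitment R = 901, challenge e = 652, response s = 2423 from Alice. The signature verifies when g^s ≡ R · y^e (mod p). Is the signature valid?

valid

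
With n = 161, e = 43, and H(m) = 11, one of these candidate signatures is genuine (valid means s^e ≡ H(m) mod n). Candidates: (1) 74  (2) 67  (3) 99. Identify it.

Candidate 1: 74^43 mod 161 = 60
Candidate 2: 67^43 mod 161 = 11
  → matches H(m) = 11
Candidate 3: 99^43 mod 161 = 148

2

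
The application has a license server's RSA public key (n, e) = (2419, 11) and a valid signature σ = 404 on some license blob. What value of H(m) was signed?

σ^2 ≡ 404^2 = 163216 ≡ 1143
σ^4 ≡ 1143^2 = 1306449 ≡ 189
σ^8 ≡ 189^2 = 35721 ≡ 1855
11 = 8 + 2 + 1, so σ^11 ≡ 1855·1143·404 ≡ 2227 (mod 2419)

2227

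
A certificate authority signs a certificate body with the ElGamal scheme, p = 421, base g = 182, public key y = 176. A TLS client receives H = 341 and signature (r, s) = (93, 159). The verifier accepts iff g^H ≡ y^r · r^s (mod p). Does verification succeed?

fails

Left side g^H mod p:
182^2 = 33124 ≡ 286
182^4 ≡ 286^2 = 81796 ≡ 122
182^8 ≡ 122^2 = 14884 ≡ 149
182^16 ≡ 149^2 = 22201 ≡ 309
182^32 ≡ 309^2 = 95481 ≡ 335
182^64 ≡ 335^2 = 112225 ≡ 239
182^128 ≡ 239^2 = 57121 ≡ 286
182^256 ≡ 286^2 = 81796 ≡ 122
341 = 256 + 64 + 16 + 4 + 1, so 182^341 ≡ 122·239·309·122·182 ≡ 312 (mod 421)
Right side y^r · r^s mod p:
176^2 = 30976 ≡ 243
176^4 ≡ 243^2 = 59049 ≡ 109
176^8 ≡ 109^2 = 11881 ≡ 93
176^16 ≡ 93^2 = 8649 ≡ 229
176^32 ≡ 229^2 = 52441 ≡ 237
176^64 ≡ 237^2 = 56169 ≡ 176
93 = 64 + 16 + 8 + 4 + 1, so 176^93 ≡ 176·229·93·109·176 ≡ 370 (mod 421)
93^2 = 8649 ≡ 229
93^4 ≡ 229^2 = 52441 ≡ 237
93^8 ≡ 237^2 = 56169 ≡ 176
93^16 ≡ 176^2 = 30976 ≡ 243
93^32 ≡ 243^2 = 59049 ≡ 109
93^64 ≡ 109^2 = 11881 ≡ 93
93^128 ≡ 93^2 = 8649 ≡ 229
159 = 128 + 16 + 8 + 4 + 2 + 1, so 93^159 ≡ 229·243·176·237·229·93 ≡ 33 (mod 421)
370·33 = 12210 ≡ 1 (mod 421)
312 ≠ 1, so verification fails.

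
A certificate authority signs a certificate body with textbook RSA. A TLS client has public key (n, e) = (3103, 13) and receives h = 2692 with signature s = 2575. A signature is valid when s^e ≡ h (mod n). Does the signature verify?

s^2 ≡ 2575^2 = 6630625 ≡ 2617
s^4 ≡ 2617^2 = 6848689 ≡ 368
s^8 ≡ 368^2 = 135424 ≡ 1995
13 = 8 + 4 + 1, so s^13 ≡ 1995·368·2575 ≡ 2692 (mod 3103)
Since 2692 equals the digest 2692, verification succeeds.

verifies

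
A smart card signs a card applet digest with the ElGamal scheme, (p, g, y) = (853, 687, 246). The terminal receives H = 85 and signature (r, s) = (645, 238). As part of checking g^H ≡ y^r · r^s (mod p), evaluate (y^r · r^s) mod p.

Squares mod 853: 246^1≡246, 246^2≡806, 246^4≡503, 246^8≡521, 246^16≡187, 246^32≡849, 246^64≡16, 246^128≡256, 246^256≡708, 246^512≡553
645 = 512 + 128 + 4 + 1, so 246^645 ≡ 553·256·503·246 ≡ 116 (mod 853)
Squares mod 853: 645^1≡645, 645^2≡614, 645^4≡823, 645^8≡47, 645^16≡503, 645^32≡521, 645^64≡187, 645^128≡849
238 = 128 + 64 + 32 + 8 + 4 + 2, so 645^238 ≡ 849·187·521·47·823·614 ≡ 244 (mod 853)
y^r · r^s ≡ 116·244 = 28304 ≡ 155 (mod 853)

155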